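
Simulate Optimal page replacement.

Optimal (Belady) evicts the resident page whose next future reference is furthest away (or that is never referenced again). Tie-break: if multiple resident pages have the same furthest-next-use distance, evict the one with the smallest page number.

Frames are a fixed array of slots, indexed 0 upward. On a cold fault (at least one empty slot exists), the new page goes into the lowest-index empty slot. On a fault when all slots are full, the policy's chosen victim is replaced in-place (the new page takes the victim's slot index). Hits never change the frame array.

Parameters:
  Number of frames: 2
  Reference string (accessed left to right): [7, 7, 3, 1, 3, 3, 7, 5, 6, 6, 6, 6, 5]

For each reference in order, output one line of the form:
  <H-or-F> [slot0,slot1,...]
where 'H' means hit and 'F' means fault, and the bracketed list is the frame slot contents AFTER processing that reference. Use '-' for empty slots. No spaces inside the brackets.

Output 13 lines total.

F [7,-]
H [7,-]
F [7,3]
F [1,3]
H [1,3]
H [1,3]
F [7,3]
F [7,5]
F [6,5]
H [6,5]
H [6,5]
H [6,5]
H [6,5]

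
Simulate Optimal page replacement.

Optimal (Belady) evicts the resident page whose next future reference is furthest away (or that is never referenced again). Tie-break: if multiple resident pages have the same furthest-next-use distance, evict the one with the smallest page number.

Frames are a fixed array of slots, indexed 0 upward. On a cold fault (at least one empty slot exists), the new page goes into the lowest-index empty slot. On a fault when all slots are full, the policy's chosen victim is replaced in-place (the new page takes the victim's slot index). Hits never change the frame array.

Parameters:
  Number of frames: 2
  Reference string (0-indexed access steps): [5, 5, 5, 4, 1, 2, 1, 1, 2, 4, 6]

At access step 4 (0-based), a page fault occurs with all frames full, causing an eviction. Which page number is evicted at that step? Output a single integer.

Answer: 5

Derivation:
Step 0: ref 5 -> FAULT, frames=[5,-]
Step 1: ref 5 -> HIT, frames=[5,-]
Step 2: ref 5 -> HIT, frames=[5,-]
Step 3: ref 4 -> FAULT, frames=[5,4]
Step 4: ref 1 -> FAULT, evict 5, frames=[1,4]
At step 4: evicted page 5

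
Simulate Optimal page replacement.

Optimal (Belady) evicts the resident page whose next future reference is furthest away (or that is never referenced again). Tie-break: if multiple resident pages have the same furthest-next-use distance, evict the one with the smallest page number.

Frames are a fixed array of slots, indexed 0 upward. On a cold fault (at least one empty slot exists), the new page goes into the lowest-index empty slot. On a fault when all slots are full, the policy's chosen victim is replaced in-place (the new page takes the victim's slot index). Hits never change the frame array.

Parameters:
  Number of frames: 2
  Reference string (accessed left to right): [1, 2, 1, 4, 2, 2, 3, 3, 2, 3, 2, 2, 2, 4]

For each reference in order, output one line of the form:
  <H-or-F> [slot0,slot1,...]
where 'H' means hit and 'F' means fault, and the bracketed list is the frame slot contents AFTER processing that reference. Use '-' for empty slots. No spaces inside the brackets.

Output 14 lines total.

F [1,-]
F [1,2]
H [1,2]
F [4,2]
H [4,2]
H [4,2]
F [3,2]
H [3,2]
H [3,2]
H [3,2]
H [3,2]
H [3,2]
H [3,2]
F [3,4]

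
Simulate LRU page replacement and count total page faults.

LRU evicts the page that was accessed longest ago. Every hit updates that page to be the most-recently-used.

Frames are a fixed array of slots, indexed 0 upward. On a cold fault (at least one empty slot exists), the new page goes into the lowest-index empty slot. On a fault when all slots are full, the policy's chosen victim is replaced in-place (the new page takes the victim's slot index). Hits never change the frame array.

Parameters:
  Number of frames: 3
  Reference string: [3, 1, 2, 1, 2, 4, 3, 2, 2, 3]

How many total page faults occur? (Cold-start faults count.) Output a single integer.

Answer: 5

Derivation:
Step 0: ref 3 → FAULT, frames=[3,-,-]
Step 1: ref 1 → FAULT, frames=[3,1,-]
Step 2: ref 2 → FAULT, frames=[3,1,2]
Step 3: ref 1 → HIT, frames=[3,1,2]
Step 4: ref 2 → HIT, frames=[3,1,2]
Step 5: ref 4 → FAULT (evict 3), frames=[4,1,2]
Step 6: ref 3 → FAULT (evict 1), frames=[4,3,2]
Step 7: ref 2 → HIT, frames=[4,3,2]
Step 8: ref 2 → HIT, frames=[4,3,2]
Step 9: ref 3 → HIT, frames=[4,3,2]
Total faults: 5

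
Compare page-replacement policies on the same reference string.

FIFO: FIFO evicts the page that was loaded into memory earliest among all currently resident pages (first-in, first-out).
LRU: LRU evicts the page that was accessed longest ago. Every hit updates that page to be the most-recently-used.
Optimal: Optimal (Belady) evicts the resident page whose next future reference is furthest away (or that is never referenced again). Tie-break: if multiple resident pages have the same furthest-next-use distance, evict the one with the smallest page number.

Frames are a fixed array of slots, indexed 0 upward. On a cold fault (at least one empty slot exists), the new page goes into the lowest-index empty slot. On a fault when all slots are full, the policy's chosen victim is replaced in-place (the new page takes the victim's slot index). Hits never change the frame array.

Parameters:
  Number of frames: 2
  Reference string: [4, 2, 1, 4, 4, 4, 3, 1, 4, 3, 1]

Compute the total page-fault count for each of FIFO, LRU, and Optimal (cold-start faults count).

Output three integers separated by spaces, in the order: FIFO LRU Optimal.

--- FIFO ---
  step 0: ref 4 -> FAULT, frames=[4,-] (faults so far: 1)
  step 1: ref 2 -> FAULT, frames=[4,2] (faults so far: 2)
  step 2: ref 1 -> FAULT, evict 4, frames=[1,2] (faults so far: 3)
  step 3: ref 4 -> FAULT, evict 2, frames=[1,4] (faults so far: 4)
  step 4: ref 4 -> HIT, frames=[1,4] (faults so far: 4)
  step 5: ref 4 -> HIT, frames=[1,4] (faults so far: 4)
  step 6: ref 3 -> FAULT, evict 1, frames=[3,4] (faults so far: 5)
  step 7: ref 1 -> FAULT, evict 4, frames=[3,1] (faults so far: 6)
  step 8: ref 4 -> FAULT, evict 3, frames=[4,1] (faults so far: 7)
  step 9: ref 3 -> FAULT, evict 1, frames=[4,3] (faults so far: 8)
  step 10: ref 1 -> FAULT, evict 4, frames=[1,3] (faults so far: 9)
  FIFO total faults: 9
--- LRU ---
  step 0: ref 4 -> FAULT, frames=[4,-] (faults so far: 1)
  step 1: ref 2 -> FAULT, frames=[4,2] (faults so far: 2)
  step 2: ref 1 -> FAULT, evict 4, frames=[1,2] (faults so far: 3)
  step 3: ref 4 -> FAULT, evict 2, frames=[1,4] (faults so far: 4)
  step 4: ref 4 -> HIT, frames=[1,4] (faults so far: 4)
  step 5: ref 4 -> HIT, frames=[1,4] (faults so far: 4)
  step 6: ref 3 -> FAULT, evict 1, frames=[3,4] (faults so far: 5)
  step 7: ref 1 -> FAULT, evict 4, frames=[3,1] (faults so far: 6)
  step 8: ref 4 -> FAULT, evict 3, frames=[4,1] (faults so far: 7)
  step 9: ref 3 -> FAULT, evict 1, frames=[4,3] (faults so far: 8)
  step 10: ref 1 -> FAULT, evict 4, frames=[1,3] (faults so far: 9)
  LRU total faults: 9
--- Optimal ---
  step 0: ref 4 -> FAULT, frames=[4,-] (faults so far: 1)
  step 1: ref 2 -> FAULT, frames=[4,2] (faults so far: 2)
  step 2: ref 1 -> FAULT, evict 2, frames=[4,1] (faults so far: 3)
  step 3: ref 4 -> HIT, frames=[4,1] (faults so far: 3)
  step 4: ref 4 -> HIT, frames=[4,1] (faults so far: 3)
  step 5: ref 4 -> HIT, frames=[4,1] (faults so far: 3)
  step 6: ref 3 -> FAULT, evict 4, frames=[3,1] (faults so far: 4)
  step 7: ref 1 -> HIT, frames=[3,1] (faults so far: 4)
  step 8: ref 4 -> FAULT, evict 1, frames=[3,4] (faults so far: 5)
  step 9: ref 3 -> HIT, frames=[3,4] (faults so far: 5)
  step 10: ref 1 -> FAULT, evict 3, frames=[1,4] (faults so far: 6)
  Optimal total faults: 6

Answer: 9 9 6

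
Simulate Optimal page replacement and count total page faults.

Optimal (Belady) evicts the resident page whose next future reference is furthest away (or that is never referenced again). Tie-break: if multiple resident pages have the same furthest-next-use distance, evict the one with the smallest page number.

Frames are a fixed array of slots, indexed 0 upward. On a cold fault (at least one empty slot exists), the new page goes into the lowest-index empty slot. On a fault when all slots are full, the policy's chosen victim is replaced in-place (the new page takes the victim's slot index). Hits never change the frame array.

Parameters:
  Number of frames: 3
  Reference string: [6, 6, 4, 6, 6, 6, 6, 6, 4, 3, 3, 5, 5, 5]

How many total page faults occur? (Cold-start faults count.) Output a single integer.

Answer: 4

Derivation:
Step 0: ref 6 → FAULT, frames=[6,-,-]
Step 1: ref 6 → HIT, frames=[6,-,-]
Step 2: ref 4 → FAULT, frames=[6,4,-]
Step 3: ref 6 → HIT, frames=[6,4,-]
Step 4: ref 6 → HIT, frames=[6,4,-]
Step 5: ref 6 → HIT, frames=[6,4,-]
Step 6: ref 6 → HIT, frames=[6,4,-]
Step 7: ref 6 → HIT, frames=[6,4,-]
Step 8: ref 4 → HIT, frames=[6,4,-]
Step 9: ref 3 → FAULT, frames=[6,4,3]
Step 10: ref 3 → HIT, frames=[6,4,3]
Step 11: ref 5 → FAULT (evict 3), frames=[6,4,5]
Step 12: ref 5 → HIT, frames=[6,4,5]
Step 13: ref 5 → HIT, frames=[6,4,5]
Total faults: 4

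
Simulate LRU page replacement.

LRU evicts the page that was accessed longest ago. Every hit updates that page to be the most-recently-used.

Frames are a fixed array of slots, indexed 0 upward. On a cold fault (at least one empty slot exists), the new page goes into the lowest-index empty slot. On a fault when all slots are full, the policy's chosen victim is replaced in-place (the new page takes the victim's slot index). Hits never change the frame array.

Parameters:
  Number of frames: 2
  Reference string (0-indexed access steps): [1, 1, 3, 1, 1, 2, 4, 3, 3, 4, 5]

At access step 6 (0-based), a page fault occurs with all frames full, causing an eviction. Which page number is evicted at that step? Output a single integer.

Answer: 1

Derivation:
Step 0: ref 1 -> FAULT, frames=[1,-]
Step 1: ref 1 -> HIT, frames=[1,-]
Step 2: ref 3 -> FAULT, frames=[1,3]
Step 3: ref 1 -> HIT, frames=[1,3]
Step 4: ref 1 -> HIT, frames=[1,3]
Step 5: ref 2 -> FAULT, evict 3, frames=[1,2]
Step 6: ref 4 -> FAULT, evict 1, frames=[4,2]
At step 6: evicted page 1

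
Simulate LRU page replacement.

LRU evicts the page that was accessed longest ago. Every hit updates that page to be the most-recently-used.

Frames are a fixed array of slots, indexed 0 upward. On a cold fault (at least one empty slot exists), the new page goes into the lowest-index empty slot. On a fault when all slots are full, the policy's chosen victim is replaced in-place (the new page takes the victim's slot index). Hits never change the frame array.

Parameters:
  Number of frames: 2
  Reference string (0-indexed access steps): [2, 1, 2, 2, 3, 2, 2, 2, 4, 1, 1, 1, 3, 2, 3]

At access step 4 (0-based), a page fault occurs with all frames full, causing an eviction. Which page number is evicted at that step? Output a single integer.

Answer: 1

Derivation:
Step 0: ref 2 -> FAULT, frames=[2,-]
Step 1: ref 1 -> FAULT, frames=[2,1]
Step 2: ref 2 -> HIT, frames=[2,1]
Step 3: ref 2 -> HIT, frames=[2,1]
Step 4: ref 3 -> FAULT, evict 1, frames=[2,3]
At step 4: evicted page 1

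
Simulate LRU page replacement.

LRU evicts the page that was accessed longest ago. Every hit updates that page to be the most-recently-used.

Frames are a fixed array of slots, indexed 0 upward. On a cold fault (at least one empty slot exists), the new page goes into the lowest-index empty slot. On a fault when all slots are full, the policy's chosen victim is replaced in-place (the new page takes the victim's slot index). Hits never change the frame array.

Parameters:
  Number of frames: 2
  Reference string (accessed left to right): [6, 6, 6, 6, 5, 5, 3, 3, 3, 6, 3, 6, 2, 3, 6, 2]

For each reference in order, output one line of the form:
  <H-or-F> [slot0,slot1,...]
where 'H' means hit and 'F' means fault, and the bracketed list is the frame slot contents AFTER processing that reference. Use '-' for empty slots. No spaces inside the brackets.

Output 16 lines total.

F [6,-]
H [6,-]
H [6,-]
H [6,-]
F [6,5]
H [6,5]
F [3,5]
H [3,5]
H [3,5]
F [3,6]
H [3,6]
H [3,6]
F [2,6]
F [2,3]
F [6,3]
F [6,2]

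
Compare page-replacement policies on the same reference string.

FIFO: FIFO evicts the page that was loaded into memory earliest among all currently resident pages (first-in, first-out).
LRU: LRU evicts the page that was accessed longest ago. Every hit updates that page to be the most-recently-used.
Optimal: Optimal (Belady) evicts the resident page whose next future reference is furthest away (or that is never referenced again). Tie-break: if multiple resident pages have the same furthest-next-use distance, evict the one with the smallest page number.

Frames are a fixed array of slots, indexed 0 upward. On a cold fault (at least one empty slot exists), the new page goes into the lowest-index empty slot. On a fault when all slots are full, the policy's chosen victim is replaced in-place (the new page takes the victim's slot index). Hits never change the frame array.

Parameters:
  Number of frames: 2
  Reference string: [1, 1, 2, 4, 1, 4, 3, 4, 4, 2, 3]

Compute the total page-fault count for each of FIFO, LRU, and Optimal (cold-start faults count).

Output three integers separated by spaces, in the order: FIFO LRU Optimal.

--- FIFO ---
  step 0: ref 1 -> FAULT, frames=[1,-] (faults so far: 1)
  step 1: ref 1 -> HIT, frames=[1,-] (faults so far: 1)
  step 2: ref 2 -> FAULT, frames=[1,2] (faults so far: 2)
  step 3: ref 4 -> FAULT, evict 1, frames=[4,2] (faults so far: 3)
  step 4: ref 1 -> FAULT, evict 2, frames=[4,1] (faults so far: 4)
  step 5: ref 4 -> HIT, frames=[4,1] (faults so far: 4)
  step 6: ref 3 -> FAULT, evict 4, frames=[3,1] (faults so far: 5)
  step 7: ref 4 -> FAULT, evict 1, frames=[3,4] (faults so far: 6)
  step 8: ref 4 -> HIT, frames=[3,4] (faults so far: 6)
  step 9: ref 2 -> FAULT, evict 3, frames=[2,4] (faults so far: 7)
  step 10: ref 3 -> FAULT, evict 4, frames=[2,3] (faults so far: 8)
  FIFO total faults: 8
--- LRU ---
  step 0: ref 1 -> FAULT, frames=[1,-] (faults so far: 1)
  step 1: ref 1 -> HIT, frames=[1,-] (faults so far: 1)
  step 2: ref 2 -> FAULT, frames=[1,2] (faults so far: 2)
  step 3: ref 4 -> FAULT, evict 1, frames=[4,2] (faults so far: 3)
  step 4: ref 1 -> FAULT, evict 2, frames=[4,1] (faults so far: 4)
  step 5: ref 4 -> HIT, frames=[4,1] (faults so far: 4)
  step 6: ref 3 -> FAULT, evict 1, frames=[4,3] (faults so far: 5)
  step 7: ref 4 -> HIT, frames=[4,3] (faults so far: 5)
  step 8: ref 4 -> HIT, frames=[4,3] (faults so far: 5)
  step 9: ref 2 -> FAULT, evict 3, frames=[4,2] (faults so far: 6)
  step 10: ref 3 -> FAULT, evict 4, frames=[3,2] (faults so far: 7)
  LRU total faults: 7
--- Optimal ---
  step 0: ref 1 -> FAULT, frames=[1,-] (faults so far: 1)
  step 1: ref 1 -> HIT, frames=[1,-] (faults so far: 1)
  step 2: ref 2 -> FAULT, frames=[1,2] (faults so far: 2)
  step 3: ref 4 -> FAULT, evict 2, frames=[1,4] (faults so far: 3)
  step 4: ref 1 -> HIT, frames=[1,4] (faults so far: 3)
  step 5: ref 4 -> HIT, frames=[1,4] (faults so far: 3)
  step 6: ref 3 -> FAULT, evict 1, frames=[3,4] (faults so far: 4)
  step 7: ref 4 -> HIT, frames=[3,4] (faults so far: 4)
  step 8: ref 4 -> HIT, frames=[3,4] (faults so far: 4)
  step 9: ref 2 -> FAULT, evict 4, frames=[3,2] (faults so far: 5)
  step 10: ref 3 -> HIT, frames=[3,2] (faults so far: 5)
  Optimal total faults: 5

Answer: 8 7 5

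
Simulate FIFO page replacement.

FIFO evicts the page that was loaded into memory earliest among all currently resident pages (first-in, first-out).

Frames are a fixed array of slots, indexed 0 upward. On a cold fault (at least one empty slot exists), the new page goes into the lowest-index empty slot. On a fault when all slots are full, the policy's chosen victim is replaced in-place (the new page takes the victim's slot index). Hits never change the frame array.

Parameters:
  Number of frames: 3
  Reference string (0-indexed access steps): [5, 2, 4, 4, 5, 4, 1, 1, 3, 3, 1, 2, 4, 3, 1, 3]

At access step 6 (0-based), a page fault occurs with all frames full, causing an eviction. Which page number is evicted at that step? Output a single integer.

Step 0: ref 5 -> FAULT, frames=[5,-,-]
Step 1: ref 2 -> FAULT, frames=[5,2,-]
Step 2: ref 4 -> FAULT, frames=[5,2,4]
Step 3: ref 4 -> HIT, frames=[5,2,4]
Step 4: ref 5 -> HIT, frames=[5,2,4]
Step 5: ref 4 -> HIT, frames=[5,2,4]
Step 6: ref 1 -> FAULT, evict 5, frames=[1,2,4]
At step 6: evicted page 5

Answer: 5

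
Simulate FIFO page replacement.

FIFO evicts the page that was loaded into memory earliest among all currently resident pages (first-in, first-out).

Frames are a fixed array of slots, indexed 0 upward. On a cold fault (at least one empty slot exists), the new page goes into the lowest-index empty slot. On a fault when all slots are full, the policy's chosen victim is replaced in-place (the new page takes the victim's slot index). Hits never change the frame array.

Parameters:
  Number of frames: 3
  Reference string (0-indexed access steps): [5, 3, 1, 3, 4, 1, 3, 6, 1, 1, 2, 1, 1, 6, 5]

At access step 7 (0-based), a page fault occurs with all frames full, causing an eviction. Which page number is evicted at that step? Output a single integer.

Answer: 3

Derivation:
Step 0: ref 5 -> FAULT, frames=[5,-,-]
Step 1: ref 3 -> FAULT, frames=[5,3,-]
Step 2: ref 1 -> FAULT, frames=[5,3,1]
Step 3: ref 3 -> HIT, frames=[5,3,1]
Step 4: ref 4 -> FAULT, evict 5, frames=[4,3,1]
Step 5: ref 1 -> HIT, frames=[4,3,1]
Step 6: ref 3 -> HIT, frames=[4,3,1]
Step 7: ref 6 -> FAULT, evict 3, frames=[4,6,1]
At step 7: evicted page 3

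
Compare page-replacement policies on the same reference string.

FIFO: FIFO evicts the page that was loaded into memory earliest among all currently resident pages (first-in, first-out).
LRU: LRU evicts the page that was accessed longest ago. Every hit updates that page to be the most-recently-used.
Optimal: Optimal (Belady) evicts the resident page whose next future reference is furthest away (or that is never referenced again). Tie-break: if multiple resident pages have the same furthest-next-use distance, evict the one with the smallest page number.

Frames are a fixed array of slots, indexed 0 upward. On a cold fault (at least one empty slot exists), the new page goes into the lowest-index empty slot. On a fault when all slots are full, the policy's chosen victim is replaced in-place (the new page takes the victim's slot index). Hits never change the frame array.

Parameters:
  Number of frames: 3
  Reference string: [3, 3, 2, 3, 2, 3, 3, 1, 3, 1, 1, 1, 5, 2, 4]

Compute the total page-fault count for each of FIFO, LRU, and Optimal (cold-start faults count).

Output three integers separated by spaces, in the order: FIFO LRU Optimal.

Answer: 5 6 5

Derivation:
--- FIFO ---
  step 0: ref 3 -> FAULT, frames=[3,-,-] (faults so far: 1)
  step 1: ref 3 -> HIT, frames=[3,-,-] (faults so far: 1)
  step 2: ref 2 -> FAULT, frames=[3,2,-] (faults so far: 2)
  step 3: ref 3 -> HIT, frames=[3,2,-] (faults so far: 2)
  step 4: ref 2 -> HIT, frames=[3,2,-] (faults so far: 2)
  step 5: ref 3 -> HIT, frames=[3,2,-] (faults so far: 2)
  step 6: ref 3 -> HIT, frames=[3,2,-] (faults so far: 2)
  step 7: ref 1 -> FAULT, frames=[3,2,1] (faults so far: 3)
  step 8: ref 3 -> HIT, frames=[3,2,1] (faults so far: 3)
  step 9: ref 1 -> HIT, frames=[3,2,1] (faults so far: 3)
  step 10: ref 1 -> HIT, frames=[3,2,1] (faults so far: 3)
  step 11: ref 1 -> HIT, frames=[3,2,1] (faults so far: 3)
  step 12: ref 5 -> FAULT, evict 3, frames=[5,2,1] (faults so far: 4)
  step 13: ref 2 -> HIT, frames=[5,2,1] (faults so far: 4)
  step 14: ref 4 -> FAULT, evict 2, frames=[5,4,1] (faults so far: 5)
  FIFO total faults: 5
--- LRU ---
  step 0: ref 3 -> FAULT, frames=[3,-,-] (faults so far: 1)
  step 1: ref 3 -> HIT, frames=[3,-,-] (faults so far: 1)
  step 2: ref 2 -> FAULT, frames=[3,2,-] (faults so far: 2)
  step 3: ref 3 -> HIT, frames=[3,2,-] (faults so far: 2)
  step 4: ref 2 -> HIT, frames=[3,2,-] (faults so far: 2)
  step 5: ref 3 -> HIT, frames=[3,2,-] (faults so far: 2)
  step 6: ref 3 -> HIT, frames=[3,2,-] (faults so far: 2)
  step 7: ref 1 -> FAULT, frames=[3,2,1] (faults so far: 3)
  step 8: ref 3 -> HIT, frames=[3,2,1] (faults so far: 3)
  step 9: ref 1 -> HIT, frames=[3,2,1] (faults so far: 3)
  step 10: ref 1 -> HIT, frames=[3,2,1] (faults so far: 3)
  step 11: ref 1 -> HIT, frames=[3,2,1] (faults so far: 3)
  step 12: ref 5 -> FAULT, evict 2, frames=[3,5,1] (faults so far: 4)
  step 13: ref 2 -> FAULT, evict 3, frames=[2,5,1] (faults so far: 5)
  step 14: ref 4 -> FAULT, evict 1, frames=[2,5,4] (faults so far: 6)
  LRU total faults: 6
--- Optimal ---
  step 0: ref 3 -> FAULT, frames=[3,-,-] (faults so far: 1)
  step 1: ref 3 -> HIT, frames=[3,-,-] (faults so far: 1)
  step 2: ref 2 -> FAULT, frames=[3,2,-] (faults so far: 2)
  step 3: ref 3 -> HIT, frames=[3,2,-] (faults so far: 2)
  step 4: ref 2 -> HIT, frames=[3,2,-] (faults so far: 2)
  step 5: ref 3 -> HIT, frames=[3,2,-] (faults so far: 2)
  step 6: ref 3 -> HIT, frames=[3,2,-] (faults so far: 2)
  step 7: ref 1 -> FAULT, frames=[3,2,1] (faults so far: 3)
  step 8: ref 3 -> HIT, frames=[3,2,1] (faults so far: 3)
  step 9: ref 1 -> HIT, frames=[3,2,1] (faults so far: 3)
  step 10: ref 1 -> HIT, frames=[3,2,1] (faults so far: 3)
  step 11: ref 1 -> HIT, frames=[3,2,1] (faults so far: 3)
  step 12: ref 5 -> FAULT, evict 1, frames=[3,2,5] (faults so far: 4)
  step 13: ref 2 -> HIT, frames=[3,2,5] (faults so far: 4)
  step 14: ref 4 -> FAULT, evict 2, frames=[3,4,5] (faults so far: 5)
  Optimal total faults: 5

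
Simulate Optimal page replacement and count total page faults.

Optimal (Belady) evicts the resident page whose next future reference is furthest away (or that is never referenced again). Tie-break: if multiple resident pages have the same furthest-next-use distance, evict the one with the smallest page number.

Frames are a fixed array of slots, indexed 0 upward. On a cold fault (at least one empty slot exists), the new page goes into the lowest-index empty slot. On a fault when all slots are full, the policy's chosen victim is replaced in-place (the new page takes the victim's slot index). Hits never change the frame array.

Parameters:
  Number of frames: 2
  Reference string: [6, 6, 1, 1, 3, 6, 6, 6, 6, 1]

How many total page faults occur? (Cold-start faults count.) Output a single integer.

Step 0: ref 6 → FAULT, frames=[6,-]
Step 1: ref 6 → HIT, frames=[6,-]
Step 2: ref 1 → FAULT, frames=[6,1]
Step 3: ref 1 → HIT, frames=[6,1]
Step 4: ref 3 → FAULT (evict 1), frames=[6,3]
Step 5: ref 6 → HIT, frames=[6,3]
Step 6: ref 6 → HIT, frames=[6,3]
Step 7: ref 6 → HIT, frames=[6,3]
Step 8: ref 6 → HIT, frames=[6,3]
Step 9: ref 1 → FAULT (evict 3), frames=[6,1]
Total faults: 4

Answer: 4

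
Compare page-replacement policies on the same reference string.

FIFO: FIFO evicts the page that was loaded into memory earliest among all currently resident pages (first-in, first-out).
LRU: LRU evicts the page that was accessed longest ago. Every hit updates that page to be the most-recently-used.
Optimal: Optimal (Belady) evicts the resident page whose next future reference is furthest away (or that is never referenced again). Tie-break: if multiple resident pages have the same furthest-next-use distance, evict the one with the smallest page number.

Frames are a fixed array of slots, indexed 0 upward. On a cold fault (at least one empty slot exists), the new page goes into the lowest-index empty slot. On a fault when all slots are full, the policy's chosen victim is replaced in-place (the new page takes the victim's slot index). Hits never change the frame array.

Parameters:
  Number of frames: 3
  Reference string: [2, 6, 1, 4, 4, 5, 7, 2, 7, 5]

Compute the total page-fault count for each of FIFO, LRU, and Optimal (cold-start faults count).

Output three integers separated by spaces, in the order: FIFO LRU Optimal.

--- FIFO ---
  step 0: ref 2 -> FAULT, frames=[2,-,-] (faults so far: 1)
  step 1: ref 6 -> FAULT, frames=[2,6,-] (faults so far: 2)
  step 2: ref 1 -> FAULT, frames=[2,6,1] (faults so far: 3)
  step 3: ref 4 -> FAULT, evict 2, frames=[4,6,1] (faults so far: 4)
  step 4: ref 4 -> HIT, frames=[4,6,1] (faults so far: 4)
  step 5: ref 5 -> FAULT, evict 6, frames=[4,5,1] (faults so far: 5)
  step 6: ref 7 -> FAULT, evict 1, frames=[4,5,7] (faults so far: 6)
  step 7: ref 2 -> FAULT, evict 4, frames=[2,5,7] (faults so far: 7)
  step 8: ref 7 -> HIT, frames=[2,5,7] (faults so far: 7)
  step 9: ref 5 -> HIT, frames=[2,5,7] (faults so far: 7)
  FIFO total faults: 7
--- LRU ---
  step 0: ref 2 -> FAULT, frames=[2,-,-] (faults so far: 1)
  step 1: ref 6 -> FAULT, frames=[2,6,-] (faults so far: 2)
  step 2: ref 1 -> FAULT, frames=[2,6,1] (faults so far: 3)
  step 3: ref 4 -> FAULT, evict 2, frames=[4,6,1] (faults so far: 4)
  step 4: ref 4 -> HIT, frames=[4,6,1] (faults so far: 4)
  step 5: ref 5 -> FAULT, evict 6, frames=[4,5,1] (faults so far: 5)
  step 6: ref 7 -> FAULT, evict 1, frames=[4,5,7] (faults so far: 6)
  step 7: ref 2 -> FAULT, evict 4, frames=[2,5,7] (faults so far: 7)
  step 8: ref 7 -> HIT, frames=[2,5,7] (faults so far: 7)
  step 9: ref 5 -> HIT, frames=[2,5,7] (faults so far: 7)
  LRU total faults: 7
--- Optimal ---
  step 0: ref 2 -> FAULT, frames=[2,-,-] (faults so far: 1)
  step 1: ref 6 -> FAULT, frames=[2,6,-] (faults so far: 2)
  step 2: ref 1 -> FAULT, frames=[2,6,1] (faults so far: 3)
  step 3: ref 4 -> FAULT, evict 1, frames=[2,6,4] (faults so far: 4)
  step 4: ref 4 -> HIT, frames=[2,6,4] (faults so far: 4)
  step 5: ref 5 -> FAULT, evict 4, frames=[2,6,5] (faults so far: 5)
  step 6: ref 7 -> FAULT, evict 6, frames=[2,7,5] (faults so far: 6)
  step 7: ref 2 -> HIT, frames=[2,7,5] (faults so far: 6)
  step 8: ref 7 -> HIT, frames=[2,7,5] (faults so far: 6)
  step 9: ref 5 -> HIT, frames=[2,7,5] (faults so far: 6)
  Optimal total faults: 6

Answer: 7 7 6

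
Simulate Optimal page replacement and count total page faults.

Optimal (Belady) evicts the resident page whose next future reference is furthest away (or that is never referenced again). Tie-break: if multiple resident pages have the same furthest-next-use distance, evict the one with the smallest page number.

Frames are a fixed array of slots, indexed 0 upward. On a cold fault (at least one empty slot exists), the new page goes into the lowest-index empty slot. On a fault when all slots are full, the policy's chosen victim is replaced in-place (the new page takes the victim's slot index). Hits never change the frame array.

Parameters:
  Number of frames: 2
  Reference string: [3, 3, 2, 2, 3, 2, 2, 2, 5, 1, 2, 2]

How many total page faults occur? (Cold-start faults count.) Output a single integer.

Answer: 4

Derivation:
Step 0: ref 3 → FAULT, frames=[3,-]
Step 1: ref 3 → HIT, frames=[3,-]
Step 2: ref 2 → FAULT, frames=[3,2]
Step 3: ref 2 → HIT, frames=[3,2]
Step 4: ref 3 → HIT, frames=[3,2]
Step 5: ref 2 → HIT, frames=[3,2]
Step 6: ref 2 → HIT, frames=[3,2]
Step 7: ref 2 → HIT, frames=[3,2]
Step 8: ref 5 → FAULT (evict 3), frames=[5,2]
Step 9: ref 1 → FAULT (evict 5), frames=[1,2]
Step 10: ref 2 → HIT, frames=[1,2]
Step 11: ref 2 → HIT, frames=[1,2]
Total faults: 4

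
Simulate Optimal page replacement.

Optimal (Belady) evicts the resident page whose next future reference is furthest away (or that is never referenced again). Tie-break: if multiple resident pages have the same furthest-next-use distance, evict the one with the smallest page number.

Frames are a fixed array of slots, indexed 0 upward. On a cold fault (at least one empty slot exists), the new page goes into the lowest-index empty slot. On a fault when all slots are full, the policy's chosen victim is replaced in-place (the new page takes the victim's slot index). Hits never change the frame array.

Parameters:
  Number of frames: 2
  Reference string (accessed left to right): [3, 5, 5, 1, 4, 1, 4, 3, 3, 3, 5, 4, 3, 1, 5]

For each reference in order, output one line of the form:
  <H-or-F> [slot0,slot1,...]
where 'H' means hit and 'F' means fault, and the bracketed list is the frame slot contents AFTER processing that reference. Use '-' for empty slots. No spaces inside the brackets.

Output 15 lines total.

F [3,-]
F [3,5]
H [3,5]
F [3,1]
F [4,1]
H [4,1]
H [4,1]
F [4,3]
H [4,3]
H [4,3]
F [4,5]
H [4,5]
F [3,5]
F [1,5]
H [1,5]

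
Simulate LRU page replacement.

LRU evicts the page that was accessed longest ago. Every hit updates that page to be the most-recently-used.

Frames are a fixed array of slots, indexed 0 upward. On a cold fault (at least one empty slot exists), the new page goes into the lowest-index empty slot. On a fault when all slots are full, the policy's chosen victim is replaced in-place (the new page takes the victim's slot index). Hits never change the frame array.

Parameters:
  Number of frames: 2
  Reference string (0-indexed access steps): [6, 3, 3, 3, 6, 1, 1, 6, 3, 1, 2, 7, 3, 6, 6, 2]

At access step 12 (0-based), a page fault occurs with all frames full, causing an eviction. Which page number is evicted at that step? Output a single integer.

Answer: 2

Derivation:
Step 0: ref 6 -> FAULT, frames=[6,-]
Step 1: ref 3 -> FAULT, frames=[6,3]
Step 2: ref 3 -> HIT, frames=[6,3]
Step 3: ref 3 -> HIT, frames=[6,3]
Step 4: ref 6 -> HIT, frames=[6,3]
Step 5: ref 1 -> FAULT, evict 3, frames=[6,1]
Step 6: ref 1 -> HIT, frames=[6,1]
Step 7: ref 6 -> HIT, frames=[6,1]
Step 8: ref 3 -> FAULT, evict 1, frames=[6,3]
Step 9: ref 1 -> FAULT, evict 6, frames=[1,3]
Step 10: ref 2 -> FAULT, evict 3, frames=[1,2]
Step 11: ref 7 -> FAULT, evict 1, frames=[7,2]
Step 12: ref 3 -> FAULT, evict 2, frames=[7,3]
At step 12: evicted page 2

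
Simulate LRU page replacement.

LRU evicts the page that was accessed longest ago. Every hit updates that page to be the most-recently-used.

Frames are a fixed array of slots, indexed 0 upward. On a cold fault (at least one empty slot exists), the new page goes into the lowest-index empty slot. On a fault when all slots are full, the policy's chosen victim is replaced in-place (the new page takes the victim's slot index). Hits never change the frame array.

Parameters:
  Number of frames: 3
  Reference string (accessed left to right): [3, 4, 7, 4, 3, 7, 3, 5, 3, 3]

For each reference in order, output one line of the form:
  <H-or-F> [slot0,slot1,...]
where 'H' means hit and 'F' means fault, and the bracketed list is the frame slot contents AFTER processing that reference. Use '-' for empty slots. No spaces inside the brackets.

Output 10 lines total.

F [3,-,-]
F [3,4,-]
F [3,4,7]
H [3,4,7]
H [3,4,7]
H [3,4,7]
H [3,4,7]
F [3,5,7]
H [3,5,7]
H [3,5,7]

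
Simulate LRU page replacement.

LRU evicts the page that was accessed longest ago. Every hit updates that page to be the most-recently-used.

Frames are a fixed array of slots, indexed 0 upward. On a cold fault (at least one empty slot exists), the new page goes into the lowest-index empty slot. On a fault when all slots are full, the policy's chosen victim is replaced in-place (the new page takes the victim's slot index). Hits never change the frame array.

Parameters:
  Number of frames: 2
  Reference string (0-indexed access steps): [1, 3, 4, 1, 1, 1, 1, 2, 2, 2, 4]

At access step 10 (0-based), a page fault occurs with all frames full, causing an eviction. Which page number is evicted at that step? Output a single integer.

Step 0: ref 1 -> FAULT, frames=[1,-]
Step 1: ref 3 -> FAULT, frames=[1,3]
Step 2: ref 4 -> FAULT, evict 1, frames=[4,3]
Step 3: ref 1 -> FAULT, evict 3, frames=[4,1]
Step 4: ref 1 -> HIT, frames=[4,1]
Step 5: ref 1 -> HIT, frames=[4,1]
Step 6: ref 1 -> HIT, frames=[4,1]
Step 7: ref 2 -> FAULT, evict 4, frames=[2,1]
Step 8: ref 2 -> HIT, frames=[2,1]
Step 9: ref 2 -> HIT, frames=[2,1]
Step 10: ref 4 -> FAULT, evict 1, frames=[2,4]
At step 10: evicted page 1

Answer: 1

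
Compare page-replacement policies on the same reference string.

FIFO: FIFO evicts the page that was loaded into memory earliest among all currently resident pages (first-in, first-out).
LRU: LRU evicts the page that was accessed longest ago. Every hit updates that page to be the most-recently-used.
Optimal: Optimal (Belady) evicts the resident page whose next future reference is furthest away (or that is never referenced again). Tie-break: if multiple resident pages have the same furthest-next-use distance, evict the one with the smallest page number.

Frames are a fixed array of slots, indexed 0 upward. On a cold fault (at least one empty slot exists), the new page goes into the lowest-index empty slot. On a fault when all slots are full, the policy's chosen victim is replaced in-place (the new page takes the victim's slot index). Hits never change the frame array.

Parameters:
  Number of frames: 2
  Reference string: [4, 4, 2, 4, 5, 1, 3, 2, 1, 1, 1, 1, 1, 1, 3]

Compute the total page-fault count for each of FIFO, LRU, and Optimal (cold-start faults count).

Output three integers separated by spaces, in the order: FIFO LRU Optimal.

--- FIFO ---
  step 0: ref 4 -> FAULT, frames=[4,-] (faults so far: 1)
  step 1: ref 4 -> HIT, frames=[4,-] (faults so far: 1)
  step 2: ref 2 -> FAULT, frames=[4,2] (faults so far: 2)
  step 3: ref 4 -> HIT, frames=[4,2] (faults so far: 2)
  step 4: ref 5 -> FAULT, evict 4, frames=[5,2] (faults so far: 3)
  step 5: ref 1 -> FAULT, evict 2, frames=[5,1] (faults so far: 4)
  step 6: ref 3 -> FAULT, evict 5, frames=[3,1] (faults so far: 5)
  step 7: ref 2 -> FAULT, evict 1, frames=[3,2] (faults so far: 6)
  step 8: ref 1 -> FAULT, evict 3, frames=[1,2] (faults so far: 7)
  step 9: ref 1 -> HIT, frames=[1,2] (faults so far: 7)
  step 10: ref 1 -> HIT, frames=[1,2] (faults so far: 7)
  step 11: ref 1 -> HIT, frames=[1,2] (faults so far: 7)
  step 12: ref 1 -> HIT, frames=[1,2] (faults so far: 7)
  step 13: ref 1 -> HIT, frames=[1,2] (faults so far: 7)
  step 14: ref 3 -> FAULT, evict 2, frames=[1,3] (faults so far: 8)
  FIFO total faults: 8
--- LRU ---
  step 0: ref 4 -> FAULT, frames=[4,-] (faults so far: 1)
  step 1: ref 4 -> HIT, frames=[4,-] (faults so far: 1)
  step 2: ref 2 -> FAULT, frames=[4,2] (faults so far: 2)
  step 3: ref 4 -> HIT, frames=[4,2] (faults so far: 2)
  step 4: ref 5 -> FAULT, evict 2, frames=[4,5] (faults so far: 3)
  step 5: ref 1 -> FAULT, evict 4, frames=[1,5] (faults so far: 4)
  step 6: ref 3 -> FAULT, evict 5, frames=[1,3] (faults so far: 5)
  step 7: ref 2 -> FAULT, evict 1, frames=[2,3] (faults so far: 6)
  step 8: ref 1 -> FAULT, evict 3, frames=[2,1] (faults so far: 7)
  step 9: ref 1 -> HIT, frames=[2,1] (faults so far: 7)
  step 10: ref 1 -> HIT, frames=[2,1] (faults so far: 7)
  step 11: ref 1 -> HIT, frames=[2,1] (faults so far: 7)
  step 12: ref 1 -> HIT, frames=[2,1] (faults so far: 7)
  step 13: ref 1 -> HIT, frames=[2,1] (faults so far: 7)
  step 14: ref 3 -> FAULT, evict 2, frames=[3,1] (faults so far: 8)
  LRU total faults: 8
--- Optimal ---
  step 0: ref 4 -> FAULT, frames=[4,-] (faults so far: 1)
  step 1: ref 4 -> HIT, frames=[4,-] (faults so far: 1)
  step 2: ref 2 -> FAULT, frames=[4,2] (faults so far: 2)
  step 3: ref 4 -> HIT, frames=[4,2] (faults so far: 2)
  step 4: ref 5 -> FAULT, evict 4, frames=[5,2] (faults so far: 3)
  step 5: ref 1 -> FAULT, evict 5, frames=[1,2] (faults so far: 4)
  step 6: ref 3 -> FAULT, evict 1, frames=[3,2] (faults so far: 5)
  step 7: ref 2 -> HIT, frames=[3,2] (faults so far: 5)
  step 8: ref 1 -> FAULT, evict 2, frames=[3,1] (faults so far: 6)
  step 9: ref 1 -> HIT, frames=[3,1] (faults so far: 6)
  step 10: ref 1 -> HIT, frames=[3,1] (faults so far: 6)
  step 11: ref 1 -> HIT, frames=[3,1] (faults so far: 6)
  step 12: ref 1 -> HIT, frames=[3,1] (faults so far: 6)
  step 13: ref 1 -> HIT, frames=[3,1] (faults so far: 6)
  step 14: ref 3 -> HIT, frames=[3,1] (faults so far: 6)
  Optimal total faults: 6

Answer: 8 8 6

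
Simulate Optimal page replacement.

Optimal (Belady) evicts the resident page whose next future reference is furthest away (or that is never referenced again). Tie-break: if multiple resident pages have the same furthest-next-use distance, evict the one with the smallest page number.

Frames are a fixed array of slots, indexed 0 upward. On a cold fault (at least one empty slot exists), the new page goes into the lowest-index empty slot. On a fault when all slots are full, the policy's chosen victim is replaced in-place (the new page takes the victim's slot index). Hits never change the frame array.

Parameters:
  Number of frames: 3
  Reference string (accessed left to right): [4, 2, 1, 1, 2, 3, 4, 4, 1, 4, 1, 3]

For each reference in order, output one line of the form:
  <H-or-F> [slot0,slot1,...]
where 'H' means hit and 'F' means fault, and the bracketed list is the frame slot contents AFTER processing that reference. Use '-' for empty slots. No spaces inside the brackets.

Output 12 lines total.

F [4,-,-]
F [4,2,-]
F [4,2,1]
H [4,2,1]
H [4,2,1]
F [4,3,1]
H [4,3,1]
H [4,3,1]
H [4,3,1]
H [4,3,1]
H [4,3,1]
H [4,3,1]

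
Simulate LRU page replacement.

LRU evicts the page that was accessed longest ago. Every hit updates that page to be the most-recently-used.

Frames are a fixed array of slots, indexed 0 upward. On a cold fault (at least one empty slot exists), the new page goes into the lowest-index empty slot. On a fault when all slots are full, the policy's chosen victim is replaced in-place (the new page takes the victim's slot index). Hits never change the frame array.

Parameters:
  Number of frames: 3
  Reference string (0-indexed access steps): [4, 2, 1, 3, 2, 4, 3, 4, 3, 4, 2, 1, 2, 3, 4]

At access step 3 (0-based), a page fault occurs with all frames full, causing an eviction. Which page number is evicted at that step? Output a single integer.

Step 0: ref 4 -> FAULT, frames=[4,-,-]
Step 1: ref 2 -> FAULT, frames=[4,2,-]
Step 2: ref 1 -> FAULT, frames=[4,2,1]
Step 3: ref 3 -> FAULT, evict 4, frames=[3,2,1]
At step 3: evicted page 4

Answer: 4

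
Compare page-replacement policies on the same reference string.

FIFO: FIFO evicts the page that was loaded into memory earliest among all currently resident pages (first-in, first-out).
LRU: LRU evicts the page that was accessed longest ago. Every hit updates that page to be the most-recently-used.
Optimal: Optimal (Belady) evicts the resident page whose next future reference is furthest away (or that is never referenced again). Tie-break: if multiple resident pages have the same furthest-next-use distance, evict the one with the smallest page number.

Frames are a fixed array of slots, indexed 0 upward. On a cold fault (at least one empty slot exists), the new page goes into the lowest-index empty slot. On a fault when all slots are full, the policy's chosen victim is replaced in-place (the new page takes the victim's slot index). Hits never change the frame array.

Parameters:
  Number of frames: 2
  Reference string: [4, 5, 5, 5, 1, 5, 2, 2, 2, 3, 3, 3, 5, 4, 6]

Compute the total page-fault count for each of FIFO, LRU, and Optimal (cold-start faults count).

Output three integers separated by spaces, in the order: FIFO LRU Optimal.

--- FIFO ---
  step 0: ref 4 -> FAULT, frames=[4,-] (faults so far: 1)
  step 1: ref 5 -> FAULT, frames=[4,5] (faults so far: 2)
  step 2: ref 5 -> HIT, frames=[4,5] (faults so far: 2)
  step 3: ref 5 -> HIT, frames=[4,5] (faults so far: 2)
  step 4: ref 1 -> FAULT, evict 4, frames=[1,5] (faults so far: 3)
  step 5: ref 5 -> HIT, frames=[1,5] (faults so far: 3)
  step 6: ref 2 -> FAULT, evict 5, frames=[1,2] (faults so far: 4)
  step 7: ref 2 -> HIT, frames=[1,2] (faults so far: 4)
  step 8: ref 2 -> HIT, frames=[1,2] (faults so far: 4)
  step 9: ref 3 -> FAULT, evict 1, frames=[3,2] (faults so far: 5)
  step 10: ref 3 -> HIT, frames=[3,2] (faults so far: 5)
  step 11: ref 3 -> HIT, frames=[3,2] (faults so far: 5)
  step 12: ref 5 -> FAULT, evict 2, frames=[3,5] (faults so far: 6)
  step 13: ref 4 -> FAULT, evict 3, frames=[4,5] (faults so far: 7)
  step 14: ref 6 -> FAULT, evict 5, frames=[4,6] (faults so far: 8)
  FIFO total faults: 8
--- LRU ---
  step 0: ref 4 -> FAULT, frames=[4,-] (faults so far: 1)
  step 1: ref 5 -> FAULT, frames=[4,5] (faults so far: 2)
  step 2: ref 5 -> HIT, frames=[4,5] (faults so far: 2)
  step 3: ref 5 -> HIT, frames=[4,5] (faults so far: 2)
  step 4: ref 1 -> FAULT, evict 4, frames=[1,5] (faults so far: 3)
  step 5: ref 5 -> HIT, frames=[1,5] (faults so far: 3)
  step 6: ref 2 -> FAULT, evict 1, frames=[2,5] (faults so far: 4)
  step 7: ref 2 -> HIT, frames=[2,5] (faults so far: 4)
  step 8: ref 2 -> HIT, frames=[2,5] (faults so far: 4)
  step 9: ref 3 -> FAULT, evict 5, frames=[2,3] (faults so far: 5)
  step 10: ref 3 -> HIT, frames=[2,3] (faults so far: 5)
  step 11: ref 3 -> HIT, frames=[2,3] (faults so far: 5)
  step 12: ref 5 -> FAULT, evict 2, frames=[5,3] (faults so far: 6)
  step 13: ref 4 -> FAULT, evict 3, frames=[5,4] (faults so far: 7)
  step 14: ref 6 -> FAULT, evict 5, frames=[6,4] (faults so far: 8)
  LRU total faults: 8
--- Optimal ---
  step 0: ref 4 -> FAULT, frames=[4,-] (faults so far: 1)
  step 1: ref 5 -> FAULT, frames=[4,5] (faults so far: 2)
  step 2: ref 5 -> HIT, frames=[4,5] (faults so far: 2)
  step 3: ref 5 -> HIT, frames=[4,5] (faults so far: 2)
  step 4: ref 1 -> FAULT, evict 4, frames=[1,5] (faults so far: 3)
  step 5: ref 5 -> HIT, frames=[1,5] (faults so far: 3)
  step 6: ref 2 -> FAULT, evict 1, frames=[2,5] (faults so far: 4)
  step 7: ref 2 -> HIT, frames=[2,5] (faults so far: 4)
  step 8: ref 2 -> HIT, frames=[2,5] (faults so far: 4)
  step 9: ref 3 -> FAULT, evict 2, frames=[3,5] (faults so far: 5)
  step 10: ref 3 -> HIT, frames=[3,5] (faults so far: 5)
  step 11: ref 3 -> HIT, frames=[3,5] (faults so far: 5)
  step 12: ref 5 -> HIT, frames=[3,5] (faults so far: 5)
  step 13: ref 4 -> FAULT, evict 3, frames=[4,5] (faults so far: 6)
  step 14: ref 6 -> FAULT, evict 4, frames=[6,5] (faults so far: 7)
  Optimal total faults: 7

Answer: 8 8 7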